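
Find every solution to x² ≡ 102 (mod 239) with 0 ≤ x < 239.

Since 239 ≡ 3 (mod 4), a square root of 102 is 102^((239+1)/4) = 102^60 mod 239.
Repeated squaring: 102^2≡127, 102^4≡116, 102^8≡72, 102^16≡165, 102^32≡218 (mod 239).
102^60 = 102^(32+16+8+4) ≡ 113 (mod 239).
Check: 113² = 12769 ≡ 102 (mod 239). The two roots are 113 and 126.

113, 126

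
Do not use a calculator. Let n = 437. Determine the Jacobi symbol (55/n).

Reciprocity: 55 ≡ 3 and 437 ≡ 1 (mod 4), so (55/437) = +(437/55).
Reduce top mod 55: now compute (52/55).
Pull out 2^2: since 55 ≡ 7 (mod 8), (2/55) = +1, so (2/55)^2 = +1.
Reciprocity: 13 ≡ 1 and 55 ≡ 3 (mod 4), so (13/55) = +(55/13).
Reduce top mod 13: now compute (3/13).
Reciprocity: 3 ≡ 3 and 13 ≡ 1 (mod 4), so (3/13) = +(13/3).
Reduce top mod 3: now compute (1/3).
Reached (1/3) = 1. Collecting the sign flips along the way, the symbol is +1.

1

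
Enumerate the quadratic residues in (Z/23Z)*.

Square k = 1,…,11 (k and 23−k give the same square):
1²=1, 2²=4, 3²=9, 4²=16, 5²≡2, 6²≡13, 7²≡3, 8²≡18, 9²≡12, 10²≡8, 11²≡6 (mod 23).
So the quadratic residues mod 23 are {1, 2, 3, 4, 6, 8, 9, 12, 13, 16, 18}.

1, 2, 3, 4, 6, 8, 9, 12, 13, 16, 18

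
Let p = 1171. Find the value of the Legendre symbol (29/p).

-1

Euler's criterion: (29/1171) ≡ 29^585 (mod 1171).
29^2 ≡ 841 (mod 1171)
29^4 ≡ 1168 (mod 1171)
29^8 ≡ 9 (mod 1171)
29^16 ≡ 81 (mod 1171)
29^32 ≡ 706 (mod 1171)
29^64 ≡ 761 (mod 1171)
29^128 ≡ 647 (mod 1171)
29^256 ≡ 562 (mod 1171)
29^512 ≡ 845 (mod 1171)
29^585 = 29^(512+64+8+1) ≡ 1170 (mod 1171).
Result is 1170 ≡ −1, so (29/1171) = −1.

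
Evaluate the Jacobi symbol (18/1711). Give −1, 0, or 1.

1

Pull out 2: since 1711 ≡ 7 (mod 8), (2/1711) = +1.
Reciprocity: 9 ≡ 1 and 1711 ≡ 3 (mod 4), so (9/1711) = +(1711/9).
Reduce top mod 9: now compute (1/9).
Reached (1/9) = 1. Collecting the sign flips along the way, the symbol is +1.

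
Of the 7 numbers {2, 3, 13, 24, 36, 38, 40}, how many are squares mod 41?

(2/41) = +1 → QR.
(3/41) = -1 → non-residue.
(13/41) = -1 → non-residue.
(24/41) = -1 → non-residue.
(36/41) = +1 → QR.
(38/41) = -1 → non-residue.
(40/41) = +1 → QR.
Total quadratic residues among the 7: 3.

3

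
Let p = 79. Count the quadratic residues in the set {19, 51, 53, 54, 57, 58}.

(19/79) = +1 → QR.
(51/79) = +1 → QR.
(53/79) = -1 → non-residue.
(54/79) = -1 → non-residue.
(57/79) = -1 → non-residue.
(58/79) = -1 → non-residue.
Total quadratic residues among the 6: 2.

2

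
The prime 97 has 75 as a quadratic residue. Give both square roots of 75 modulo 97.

97 ≡ 1 (mod 4), so we find a root by search.
Trying successive values, 47² = 2209 ≡ 75 (mod 97). The other root is 97 − 47 = 50.

47, 50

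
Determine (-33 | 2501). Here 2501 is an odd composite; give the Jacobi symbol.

First reduce: -33 ≡ 2468 (mod 2501).
Pull out 2^2: since 2501 ≡ 5 (mod 8), (2/2501) = -1, so (2/2501)^2 = +1.
Reciprocity: 617 ≡ 1 and 2501 ≡ 1 (mod 4), so (617/2501) = +(2501/617).
Reduce top mod 617: now compute (33/617).
Reciprocity: 33 ≡ 1 and 617 ≡ 1 (mod 4), so (33/617) = +(617/33).
Reduce top mod 33: now compute (23/33).
Reciprocity: 23 ≡ 3 and 33 ≡ 1 (mod 4), so (23/33) = +(33/23).
Reduce top mod 23: now compute (10/23).
Pull out 2: since 23 ≡ 7 (mod 8), (2/23) = +1.
Reciprocity: 5 ≡ 1 and 23 ≡ 3 (mod 4), so (5/23) = +(23/5).
Reduce top mod 5: now compute (3/5).
Reciprocity: 3 ≡ 3 and 5 ≡ 1 (mod 4), so (3/5) = +(5/3).
Reduce top mod 3: now compute (2/3).
Pull out 2: since 3 ≡ 3 (mod 8), (2/3) = -1.
Reached (1/3) = 1. Collecting the sign flips along the way, the symbol is -1.

-1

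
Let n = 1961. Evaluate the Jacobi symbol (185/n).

0

Reciprocity: 185 ≡ 1 and 1961 ≡ 1 (mod 4), so (185/1961) = +(1961/185).
Reduce top mod 185: now compute (111/185).
Reciprocity: 111 ≡ 3 and 185 ≡ 1 (mod 4), so (111/185) = +(185/111).
Reduce top mod 111: now compute (74/111).
Pull out 2: since 111 ≡ 7 (mod 8), (2/111) = +1.
Reciprocity: 37 ≡ 1 and 111 ≡ 3 (mod 4), so (37/111) = +(111/37).
Reduce top mod 37: now compute (0/37).
Top reduces to 0: gcd > 1, so the symbol is 0.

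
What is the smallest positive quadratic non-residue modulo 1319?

13

(2/1319) = +1, so 2 is a residue.
(3/1319) = +1, so 3 is a residue.
(4/1319) = +1, so 4 is a residue.
(5/1319) = +1, so 5 is a residue.
(6/1319) = +1, so 6 is a residue.
(7/1319) = +1, so 7 is a residue.
(8/1319) = +1, so 8 is a residue.
(9/1319) = +1, so 9 is a residue.
(10/1319) = +1, so 10 is a residue.
(11/1319) = +1, so 11 is a residue.
(12/1319) = +1, so 12 is a residue.
(13/1319) = −1, so 13 is the smallest positive non-residue mod 1319.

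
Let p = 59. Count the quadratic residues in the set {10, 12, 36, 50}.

(10/59) = -1 → non-residue.
(12/59) = +1 → QR.
(36/59) = +1 → QR.
(50/59) = -1 → non-residue.
Total quadratic residues among the 4: 2.

2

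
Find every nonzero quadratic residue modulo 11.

1,3,4,5,9

Square k = 1,…,5 (k and 11−k give the same square):
1²=1, 2²=4, 3²=9, 4²≡5, 5²≡3 (mod 11).
So the quadratic residues mod 11 are {1, 3, 4, 5, 9}.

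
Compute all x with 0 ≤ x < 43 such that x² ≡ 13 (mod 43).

20, 23

Since 43 ≡ 3 (mod 4), a square root of 13 is 13^((43+1)/4) = 13^11 mod 43.
Repeated squaring: 13^2≡40, 13^4≡9, 13^8≡38 (mod 43).
13^11 = 13^(8+2+1) ≡ 23 (mod 43).
Check: 23² = 529 ≡ 13 (mod 43). The two roots are 20 and 23.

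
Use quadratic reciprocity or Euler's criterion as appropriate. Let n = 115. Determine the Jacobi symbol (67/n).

Reciprocity: 67 ≡ 3 and 115 ≡ 3 (mod 4), so (67/115) = −(115/67).
Reduce top mod 67: now compute (48/67).
Pull out 2^4: since 67 ≡ 3 (mod 8), (2/67) = -1, so (2/67)^4 = +1.
Reciprocity: 3 ≡ 3 and 67 ≡ 3 (mod 4), so (3/67) = −(67/3).
Reduce top mod 3: now compute (1/3).
Reached (1/3) = 1. Collecting the sign flips along the way, the symbol is +1.

1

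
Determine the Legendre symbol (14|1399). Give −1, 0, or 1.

1

Pull out 2: since 1399 ≡ 7 (mod 8), (2/1399) = +1.
Reciprocity: 7 ≡ 3 and 1399 ≡ 3 (mod 4), so (7/1399) = −(1399/7).
Reduce top mod 7: now compute (6/7).
Pull out 2: since 7 ≡ 7 (mod 8), (2/7) = +1.
Reciprocity: 3 ≡ 3 and 7 ≡ 3 (mod 4), so (3/7) = −(7/3).
Reduce top mod 3: now compute (1/3).
Reached (1/3) = 1. Collecting the sign flips along the way, the symbol is +1.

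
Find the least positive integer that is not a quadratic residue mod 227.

(2/227) = −1, so 2 is the smallest positive non-residue mod 227.

2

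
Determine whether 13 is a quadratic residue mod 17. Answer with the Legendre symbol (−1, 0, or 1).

1

Reciprocity: 13 ≡ 1 and 17 ≡ 1 (mod 4), so (13/17) = +(17/13).
Reduce top mod 13: now compute (4/13).
Pull out 2^2: since 13 ≡ 5 (mod 8), (2/13) = -1, so (2/13)^2 = +1.
Reached (1/13) = 1. Collecting the sign flips along the way, the symbol is +1.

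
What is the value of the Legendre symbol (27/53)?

-1

Reciprocity: 27 ≡ 3 and 53 ≡ 1 (mod 4), so (27/53) = +(53/27).
Reduce top mod 27: now compute (26/27).
Pull out 2: since 27 ≡ 3 (mod 8), (2/27) = -1.
Reciprocity: 13 ≡ 1 and 27 ≡ 3 (mod 4), so (13/27) = +(27/13).
Reduce top mod 13: now compute (1/13).
Reached (1/13) = 1. Collecting the sign flips along the way, the symbol is -1.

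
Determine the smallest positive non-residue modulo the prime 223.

(2/223) = +1, so 2 is a residue.
(3/223) = −1, so 3 is the smallest positive non-residue mod 223.

3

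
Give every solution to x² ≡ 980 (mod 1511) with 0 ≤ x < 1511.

608, 903

Since 1511 ≡ 3 (mod 4), a square root of 980 is 980^((1511+1)/4) = 980^378 mod 1511.
Repeated squaring: 980^2≡915, 980^4≡131, 980^8≡540, 980^16≡1488, 980^32≡529, 980^64≡306, 980^128≡1465, 980^256≡605 (mod 1511).
980^378 = 980^(256+64+32+16+8+2) ≡ 608 (mod 1511).
Check: 608² = 369664 ≡ 980 (mod 1511). The two roots are 608 and 903.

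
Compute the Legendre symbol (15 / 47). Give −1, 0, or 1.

-1

Euler's criterion: (15/47) ≡ 15^23 (mod 47).
15^2 ≡ 37 (mod 47)
15^4 ≡ 6 (mod 47)
15^8 ≡ 36 (mod 47)
15^16 ≡ 27 (mod 47)
15^23 = 15^(16+4+2+1) ≡ 46 (mod 47).
Result is 46 ≡ −1, so (15/47) = −1.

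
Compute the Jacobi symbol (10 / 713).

Pull out 2: since 713 ≡ 1 (mod 8), (2/713) = +1.
Reciprocity: 5 ≡ 1 and 713 ≡ 1 (mod 4), so (5/713) = +(713/5).
Reduce top mod 5: now compute (3/5).
Reciprocity: 3 ≡ 3 and 5 ≡ 1 (mod 4), so (3/5) = +(5/3).
Reduce top mod 3: now compute (2/3).
Pull out 2: since 3 ≡ 3 (mod 8), (2/3) = -1.
Reached (1/3) = 1. Collecting the sign flips along the way, the symbol is -1.

-1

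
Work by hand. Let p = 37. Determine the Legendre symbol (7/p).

Reciprocity: 7 ≡ 3 and 37 ≡ 1 (mod 4), so (7/37) = +(37/7).
Reduce top mod 7: now compute (2/7).
Pull out 2: since 7 ≡ 7 (mod 8), (2/7) = +1.
Reached (1/7) = 1. Collecting the sign flips along the way, the symbol is +1.

1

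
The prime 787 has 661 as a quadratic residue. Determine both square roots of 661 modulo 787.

Since 787 ≡ 3 (mod 4), a square root of 661 is 661^((787+1)/4) = 661^197 mod 787.
Repeated squaring: 661^2≡136, 661^4≡395, 661^8≡199, 661^16≡251, 661^32≡41, 661^64≡107, 661^128≡431 (mod 787).
661^197 = 661^(128+64+4+1) ≡ 699 (mod 787).
Check: 699² = 488601 ≡ 661 (mod 787). The two roots are 88 and 699.

88, 699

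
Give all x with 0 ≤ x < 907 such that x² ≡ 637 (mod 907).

Since 907 ≡ 3 (mod 4), a square root of 637 is 637^((907+1)/4) = 637^227 mod 907.
Repeated squaring: 637^2≡340, 637^4≡411, 637^8≡219, 637^16≡797, 637^32≡309, 637^64≡246, 637^128≡654 (mod 907).
637^227 = 637^(128+64+32+2+1) ≡ 530 (mod 907).
Check: 530² = 280900 ≡ 637 (mod 907). The two roots are 377 and 530.

377, 530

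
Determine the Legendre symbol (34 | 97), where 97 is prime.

-1

Pull out 2: since 97 ≡ 1 (mod 8), (2/97) = +1.
Reciprocity: 17 ≡ 1 and 97 ≡ 1 (mod 4), so (17/97) = +(97/17).
Reduce top mod 17: now compute (12/17).
Pull out 2^2: since 17 ≡ 1 (mod 8), (2/17) = +1, so (2/17)^2 = +1.
Reciprocity: 3 ≡ 3 and 17 ≡ 1 (mod 4), so (3/17) = +(17/3).
Reduce top mod 3: now compute (2/3).
Pull out 2: since 3 ≡ 3 (mod 8), (2/3) = -1.
Reached (1/3) = 1. Collecting the sign flips along the way, the symbol is -1.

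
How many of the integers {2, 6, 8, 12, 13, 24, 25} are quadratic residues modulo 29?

4

(2/29) = -1 → non-residue.
(6/29) = +1 → QR.
(8/29) = -1 → non-residue.
(12/29) = -1 → non-residue.
(13/29) = +1 → QR.
(24/29) = +1 → QR.
(25/29) = +1 → QR.
Total quadratic residues among the 7: 4.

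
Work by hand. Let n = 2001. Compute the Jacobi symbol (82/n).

Pull out 2: since 2001 ≡ 1 (mod 8), (2/2001) = +1.
Reciprocity: 41 ≡ 1 and 2001 ≡ 1 (mod 4), so (41/2001) = +(2001/41).
Reduce top mod 41: now compute (33/41).
Reciprocity: 33 ≡ 1 and 41 ≡ 1 (mod 4), so (33/41) = +(41/33).
Reduce top mod 33: now compute (8/33).
Pull out 2^3: since 33 ≡ 1 (mod 8), (2/33) = +1, so (2/33)^3 = +1.
Reached (1/33) = 1. Collecting the sign flips along the way, the symbol is +1.

1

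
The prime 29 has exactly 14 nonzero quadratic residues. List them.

1, 4, 5, 6, 7, 9, 13, 16, 20, 22, 23, 24, 25, 28

Square k = 1,…,14 (k and 29−k give the same square):
1²=1, 2²=4, 3²=9, 4²=16, 5²=25, 6²≡7, 7²≡20, 8²≡6, 9²≡23, 10²≡13, 11²≡5, 12²≡28, 13²≡24, 14²≡22 (mod 29).
So the quadratic residues mod 29 are {1, 4, 5, 6, 7, 9, 13, 16, 20, 22, 23, 24, 25, 28}.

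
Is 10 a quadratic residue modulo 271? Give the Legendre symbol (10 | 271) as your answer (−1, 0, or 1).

Euler's criterion: (10/271) ≡ 10^135 (mod 271).
10^2 ≡ 100 (mod 271)
10^4 ≡ 244 (mod 271)
10^8 ≡ 187 (mod 271)
10^16 ≡ 10 (mod 271)
10^32 ≡ 100 (mod 271)
10^64 ≡ 244 (mod 271)
10^128 ≡ 187 (mod 271)
10^135 = 10^(128+4+2+1) ≡ 1 (mod 271).
Result is 1, so (10/271) = 1.

1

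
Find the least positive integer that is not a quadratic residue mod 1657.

5

(2/1657) = +1, so 2 is a residue.
(3/1657) = +1, so 3 is a residue.
(4/1657) = +1, so 4 is a residue.
(5/1657) = −1, so 5 is the smallest positive non-residue mod 1657.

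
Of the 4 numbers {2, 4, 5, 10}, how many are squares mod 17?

2

(2/17) = +1 → QR.
(4/17) = +1 → QR.
(5/17) = -1 → non-residue.
(10/17) = -1 → non-residue.
Total quadratic residues among the 4: 2.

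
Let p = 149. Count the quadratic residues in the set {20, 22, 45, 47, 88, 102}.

6

(20/149) = +1 → QR.
(22/149) = +1 → QR.
(45/149) = +1 → QR.
(47/149) = +1 → QR.
(88/149) = +1 → QR.
(102/149) = +1 → QR.
Total quadratic residues among the 6: 6.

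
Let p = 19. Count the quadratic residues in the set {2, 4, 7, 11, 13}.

(2/19) = -1 → non-residue.
(4/19) = +1 → QR.
(7/19) = +1 → QR.
(11/19) = +1 → QR.
(13/19) = -1 → non-residue.
Total quadratic residues among the 5: 3.

3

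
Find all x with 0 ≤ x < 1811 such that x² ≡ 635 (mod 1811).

892, 919

Since 1811 ≡ 3 (mod 4), a square root of 635 is 635^((1811+1)/4) = 635^453 mod 1811.
Repeated squaring: 635^2≡1183, 635^4≡1397, 635^8≡1162, 635^16≡1049, 635^32≡1124, 635^64≡1109, 635^128≡212, 635^256≡1480 (mod 1811).
635^453 = 635^(256+128+64+4+1) ≡ 892 (mod 1811).
Check: 892² = 795664 ≡ 635 (mod 1811). The two roots are 892 and 919.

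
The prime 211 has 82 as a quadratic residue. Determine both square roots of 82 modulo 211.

Since 211 ≡ 3 (mod 4), a square root of 82 is 82^((211+1)/4) = 82^53 mod 211.
Repeated squaring: 82^2≡183, 82^4≡151, 82^8≡13, 82^16≡169, 82^32≡76 (mod 211).
82^53 = 82^(32+16+4+1) ≡ 121 (mod 211).
Check: 121² = 14641 ≡ 82 (mod 211). The two roots are 90 and 121.

90, 121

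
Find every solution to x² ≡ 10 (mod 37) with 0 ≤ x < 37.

37 ≡ 1 (mod 4), so we find a root by search.
Trying successive values, 11² = 121 ≡ 10 (mod 37). The other root is 37 − 11 = 26.

11, 26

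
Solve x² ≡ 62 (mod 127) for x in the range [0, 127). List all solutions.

58, 69

Since 127 ≡ 3 (mod 4), a square root of 62 is 62^((127+1)/4) = 62^32 mod 127.
Repeated squaring: 62^2≡34, 62^4≡13, 62^8≡42, 62^16≡113, 62^32≡69 (mod 127).
62^32 = 62^(32) ≡ 69 (mod 127).
Check: 69² = 4761 ≡ 62 (mod 127). The two roots are 58 and 69.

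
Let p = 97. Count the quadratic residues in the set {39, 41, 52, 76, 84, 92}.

0

(39/97) = -1 → non-residue.
(41/97) = -1 → non-residue.
(52/97) = -1 → non-residue.
(76/97) = -1 → non-residue.
(84/97) = -1 → non-residue.
(92/97) = -1 → non-residue.
Total quadratic residues among the 6: 0.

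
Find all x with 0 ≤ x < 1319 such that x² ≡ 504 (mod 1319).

Since 1319 ≡ 3 (mod 4), a square root of 504 is 504^((1319+1)/4) = 504^330 mod 1319.
Repeated squaring: 504^2≡768, 504^4≡231, 504^8≡601, 504^16≡1114, 504^32≡1136, 504^64≡514, 504^128≡396, 504^256≡1174 (mod 1319).
504^330 = 504^(256+64+8+2) ≡ 533 (mod 1319).
Check: 533² = 284089 ≡ 504 (mod 1319). The two roots are 533 and 786.

533, 786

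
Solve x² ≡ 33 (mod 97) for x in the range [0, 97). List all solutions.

18, 79

97 ≡ 1 (mod 4), so we find a root by search.
Trying successive values, 18² = 324 ≡ 33 (mod 97). The other root is 97 − 18 = 79.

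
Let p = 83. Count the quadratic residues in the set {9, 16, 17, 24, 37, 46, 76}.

4

(9/83) = +1 → QR.
(16/83) = +1 → QR.
(17/83) = +1 → QR.
(24/83) = -1 → non-residue.
(37/83) = +1 → QR.
(46/83) = -1 → non-residue.
(76/83) = -1 → non-residue.
Total quadratic residues among the 7: 4.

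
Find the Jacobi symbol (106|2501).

-1

Pull out 2: since 2501 ≡ 5 (mod 8), (2/2501) = -1.
Reciprocity: 53 ≡ 1 and 2501 ≡ 1 (mod 4), so (53/2501) = +(2501/53).
Reduce top mod 53: now compute (10/53).
Pull out 2: since 53 ≡ 5 (mod 8), (2/53) = -1.
Reciprocity: 5 ≡ 1 and 53 ≡ 1 (mod 4), so (5/53) = +(53/5).
Reduce top mod 5: now compute (3/5).
Reciprocity: 3 ≡ 3 and 5 ≡ 1 (mod 4), so (3/5) = +(5/3).
Reduce top mod 3: now compute (2/3).
Pull out 2: since 3 ≡ 3 (mod 8), (2/3) = -1.
Reached (1/3) = 1. Collecting the sign flips along the way, the symbol is -1.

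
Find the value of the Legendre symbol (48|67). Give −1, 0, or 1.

-1

Pull out 2^4: since 67 ≡ 3 (mod 8), (2/67) = -1, so (2/67)^4 = +1.
Reciprocity: 3 ≡ 3 and 67 ≡ 3 (mod 4), so (3/67) = −(67/3).
Reduce top mod 3: now compute (1/3).
Reached (1/3) = 1. Collecting the sign flips along the way, the symbol is -1.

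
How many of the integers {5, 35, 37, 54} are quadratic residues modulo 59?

2

(5/59) = +1 → QR.
(35/59) = +1 → QR.
(37/59) = -1 → non-residue.
(54/59) = -1 → non-residue.
Total quadratic residues among the 4: 2.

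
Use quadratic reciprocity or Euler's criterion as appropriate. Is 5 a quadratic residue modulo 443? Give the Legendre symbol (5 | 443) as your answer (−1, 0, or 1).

Reciprocity: 5 ≡ 1 and 443 ≡ 3 (mod 4), so (5/443) = +(443/5).
Reduce top mod 5: now compute (3/5).
Reciprocity: 3 ≡ 3 and 5 ≡ 1 (mod 4), so (3/5) = +(5/3).
Reduce top mod 3: now compute (2/3).
Pull out 2: since 3 ≡ 3 (mod 8), (2/3) = -1.
Reached (1/3) = 1. Collecting the sign flips along the way, the symbol is -1.

-1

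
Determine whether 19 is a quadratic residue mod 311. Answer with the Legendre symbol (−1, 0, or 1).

-1

Euler's criterion: (19/311) ≡ 19^155 (mod 311).
19^2 ≡ 50 (mod 311)
19^4 ≡ 12 (mod 311)
19^8 ≡ 144 (mod 311)
19^16 ≡ 210 (mod 311)
19^32 ≡ 249 (mod 311)
19^64 ≡ 112 (mod 311)
19^128 ≡ 104 (mod 311)
19^155 = 19^(128+16+8+2+1) ≡ 310 (mod 311).
Result is 310 ≡ −1, so (19/311) = −1.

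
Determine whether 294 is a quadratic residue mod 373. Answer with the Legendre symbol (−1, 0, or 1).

Pull out 2: since 373 ≡ 5 (mod 8), (2/373) = -1.
Reciprocity: 147 ≡ 3 and 373 ≡ 1 (mod 4), so (147/373) = +(373/147).
Reduce top mod 147: now compute (79/147).
Reciprocity: 79 ≡ 3 and 147 ≡ 3 (mod 4), so (79/147) = −(147/79).
Reduce top mod 79: now compute (68/79).
Pull out 2^2: since 79 ≡ 7 (mod 8), (2/79) = +1, so (2/79)^2 = +1.
Reciprocity: 17 ≡ 1 and 79 ≡ 3 (mod 4), so (17/79) = +(79/17).
Reduce top mod 17: now compute (11/17).
Reciprocity: 11 ≡ 3 and 17 ≡ 1 (mod 4), so (11/17) = +(17/11).
Reduce top mod 11: now compute (6/11).
Pull out 2: since 11 ≡ 3 (mod 8), (2/11) = -1.
Reciprocity: 3 ≡ 3 and 11 ≡ 3 (mod 4), so (3/11) = −(11/3).
Reduce top mod 3: now compute (2/3).
Pull out 2: since 3 ≡ 3 (mod 8), (2/3) = -1.
Reached (1/3) = 1. Collecting the sign flips along the way, the symbol is -1.

-1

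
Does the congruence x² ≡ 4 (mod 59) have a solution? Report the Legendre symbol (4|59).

1

Pull out 2^2: since 59 ≡ 3 (mod 8), (2/59) = -1, so (2/59)^2 = +1.
Reached (1/59) = 1. Collecting the sign flips along the way, the symbol is +1.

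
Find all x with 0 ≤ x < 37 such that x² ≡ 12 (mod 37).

37 ≡ 1 (mod 4), so we find a root by search.
Trying successive values, 7² = 49 ≡ 12 (mod 37). The other root is 37 − 7 = 30.

7, 30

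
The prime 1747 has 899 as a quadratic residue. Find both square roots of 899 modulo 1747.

852, 895

Since 1747 ≡ 3 (mod 4), a square root of 899 is 899^((1747+1)/4) = 899^437 mod 1747.
Repeated squaring: 899^2≡1087, 899^4≡597, 899^8≡21, 899^16≡441, 899^32≡564, 899^64≡142, 899^128≡947, 899^256≡598 (mod 1747).
899^437 = 899^(256+128+32+16+4+1) ≡ 852 (mod 1747).
Check: 852² = 725904 ≡ 899 (mod 1747). The two roots are 852 and 895.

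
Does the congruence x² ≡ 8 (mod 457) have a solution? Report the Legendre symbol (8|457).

1

Pull out 2^3: since 457 ≡ 1 (mod 8), (2/457) = +1, so (2/457)^3 = +1.
Reached (1/457) = 1. Collecting the sign flips along the way, the symbol is +1.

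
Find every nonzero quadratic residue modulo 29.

Square k = 1,…,14 (k and 29−k give the same square):
1²=1, 2²=4, 3²=9, 4²=16, 5²=25, 6²≡7, 7²≡20, 8²≡6, 9²≡23, 10²≡13, 11²≡5, 12²≡28, 13²≡24, 14²≡22 (mod 29).
So the quadratic residues mod 29 are {1, 4, 5, 6, 7, 9, 13, 16, 20, 22, 23, 24, 25, 28}.

1 4 5 6 7 9 13 16 20 22 23 24 25 28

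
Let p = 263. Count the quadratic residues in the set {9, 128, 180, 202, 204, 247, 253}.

4

(9/263) = +1 → QR.
(128/263) = +1 → QR.
(180/263) = -1 → non-residue.
(202/263) = -1 → non-residue.
(204/263) = +1 → QR.
(247/263) = -1 → non-residue.
(253/263) = +1 → QR.
Total quadratic residues among the 7: 4.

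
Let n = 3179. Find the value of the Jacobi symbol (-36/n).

First reduce: -36 ≡ 3143 (mod 3179).
Reciprocity: 3143 ≡ 3 and 3179 ≡ 3 (mod 4), so (3143/3179) = −(3179/3143).
Reduce top mod 3143: now compute (36/3143).
Pull out 2^2: since 3143 ≡ 7 (mod 8), (2/3143) = +1, so (2/3143)^2 = +1.
Reciprocity: 9 ≡ 1 and 3143 ≡ 3 (mod 4), so (9/3143) = +(3143/9).
Reduce top mod 9: now compute (2/9).
Pull out 2: since 9 ≡ 1 (mod 8), (2/9) = +1.
Reached (1/9) = 1. Collecting the sign flips along the way, the symbol is -1.

-1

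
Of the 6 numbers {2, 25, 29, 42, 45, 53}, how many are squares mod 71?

4

(2/71) = +1 → QR.
(25/71) = +1 → QR.
(29/71) = +1 → QR.
(42/71) = -1 → non-residue.
(45/71) = +1 → QR.
(53/71) = -1 → non-residue.
Total quadratic residues among the 6: 4.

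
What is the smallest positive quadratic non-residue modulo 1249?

7

(2/1249) = +1, so 2 is a residue.
(3/1249) = +1, so 3 is a residue.
(4/1249) = +1, so 4 is a residue.
(5/1249) = +1, so 5 is a residue.
(6/1249) = +1, so 6 is a residue.
(7/1249) = −1, so 7 is the smallest positive non-residue mod 1249.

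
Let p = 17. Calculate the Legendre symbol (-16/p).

1

First reduce: -16 ≡ 1 (mod 17).
Reached (1/17) = 1. Collecting the sign flips along the way, the symbol is +1.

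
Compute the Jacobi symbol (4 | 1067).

1

Pull out 2^2: since 1067 ≡ 3 (mod 8), (2/1067) = -1, so (2/1067)^2 = +1.
Reached (1/1067) = 1. Collecting the sign flips along the way, the symbol is +1.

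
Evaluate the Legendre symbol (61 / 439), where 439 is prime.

1

Reciprocity: 61 ≡ 1 and 439 ≡ 3 (mod 4), so (61/439) = +(439/61).
Reduce top mod 61: now compute (12/61).
Pull out 2^2: since 61 ≡ 5 (mod 8), (2/61) = -1, so (2/61)^2 = +1.
Reciprocity: 3 ≡ 3 and 61 ≡ 1 (mod 4), so (3/61) = +(61/3).
Reduce top mod 3: now compute (1/3).
Reached (1/3) = 1. Collecting the sign flips along the way, the symbol is +1.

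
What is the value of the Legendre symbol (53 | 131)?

1

Reciprocity: 53 ≡ 1 and 131 ≡ 3 (mod 4), so (53/131) = +(131/53).
Reduce top mod 53: now compute (25/53).
Reciprocity: 25 ≡ 1 and 53 ≡ 1 (mod 4), so (25/53) = +(53/25).
Reduce top mod 25: now compute (3/25).
Reciprocity: 3 ≡ 3 and 25 ≡ 1 (mod 4), so (3/25) = +(25/3).
Reduce top mod 3: now compute (1/3).
Reached (1/3) = 1. Collecting the sign flips along the way, the symbol is +1.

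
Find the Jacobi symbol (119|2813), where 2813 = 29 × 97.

-1

Reciprocity: 119 ≡ 3 and 2813 ≡ 1 (mod 4), so (119/2813) = +(2813/119).
Reduce top mod 119: now compute (76/119).
Pull out 2^2: since 119 ≡ 7 (mod 8), (2/119) = +1, so (2/119)^2 = +1.
Reciprocity: 19 ≡ 3 and 119 ≡ 3 (mod 4), so (19/119) = −(119/19).
Reduce top mod 19: now compute (5/19).
Reciprocity: 5 ≡ 1 and 19 ≡ 3 (mod 4), so (5/19) = +(19/5).
Reduce top mod 5: now compute (4/5).
Pull out 2^2: since 5 ≡ 5 (mod 8), (2/5) = -1, so (2/5)^2 = +1.
Reached (1/5) = 1. Collecting the sign flips along the way, the symbol is -1.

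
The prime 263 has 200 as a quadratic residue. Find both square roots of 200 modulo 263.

48, 215

Since 263 ≡ 3 (mod 4), a square root of 200 is 200^((263+1)/4) = 200^66 mod 263.
Repeated squaring: 200^2≡24, 200^4≡50, 200^8≡133, 200^16≡68, 200^32≡153, 200^64≡2 (mod 263).
200^66 = 200^(64+2) ≡ 48 (mod 263).
Check: 48² = 2304 ≡ 200 (mod 263). The two roots are 48 and 215.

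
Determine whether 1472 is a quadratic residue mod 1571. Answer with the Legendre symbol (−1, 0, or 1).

1

Pull out 2^6: since 1571 ≡ 3 (mod 8), (2/1571) = -1, so (2/1571)^6 = +1.
Reciprocity: 23 ≡ 3 and 1571 ≡ 3 (mod 4), so (23/1571) = −(1571/23).
Reduce top mod 23: now compute (7/23).
Reciprocity: 7 ≡ 3 and 23 ≡ 3 (mod 4), so (7/23) = −(23/7).
Reduce top mod 7: now compute (2/7).
Pull out 2: since 7 ≡ 7 (mod 8), (2/7) = +1.
Reached (1/7) = 1. Collecting the sign flips along the way, the symbol is +1.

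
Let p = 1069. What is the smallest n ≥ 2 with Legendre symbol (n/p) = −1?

(2/1069) = −1, so 2 is the smallest positive non-residue mod 1069.

2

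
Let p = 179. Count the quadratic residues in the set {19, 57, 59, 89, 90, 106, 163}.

5

(19/179) = +1 → QR.
(57/179) = +1 → QR.
(59/179) = +1 → QR.
(89/179) = +1 → QR.
(90/179) = -1 → non-residue.
(106/179) = +1 → QR.
(163/179) = -1 → non-residue.
Total quadratic residues among the 7: 5.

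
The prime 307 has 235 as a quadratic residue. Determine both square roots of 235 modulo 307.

Since 307 ≡ 3 (mod 4), a square root of 235 is 235^((307+1)/4) = 235^77 mod 307.
Repeated squaring: 235^2≡272, 235^4≡304, 235^8≡9, 235^16≡81, 235^32≡114, 235^64≡102 (mod 307).
235^77 = 235^(64+8+4+1) ≡ 273 (mod 307).
Check: 273² = 74529 ≡ 235 (mod 307). The two roots are 34 and 273.

34, 273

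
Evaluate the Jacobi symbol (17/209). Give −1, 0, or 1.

-1

Reciprocity: 17 ≡ 1 and 209 ≡ 1 (mod 4), so (17/209) = +(209/17).
Reduce top mod 17: now compute (5/17).
Reciprocity: 5 ≡ 1 and 17 ≡ 1 (mod 4), so (5/17) = +(17/5).
Reduce top mod 5: now compute (2/5).
Pull out 2: since 5 ≡ 5 (mod 8), (2/5) = -1.
Reached (1/5) = 1. Collecting the sign flips along the way, the symbol is -1.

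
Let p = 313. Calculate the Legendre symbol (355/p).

Euler's criterion: (355/313) ≡ 42^156 (mod 313).
42^2 ≡ 199 (mod 313)
42^4 ≡ 163 (mod 313)
42^8 ≡ 277 (mod 313)
42^16 ≡ 44 (mod 313)
42^32 ≡ 58 (mod 313)
42^64 ≡ 234 (mod 313)
42^128 ≡ 294 (mod 313)
42^156 = 42^(128+16+8+4) ≡ 312 (mod 313).
Result is 312 ≡ −1, so (355/313) = −1.

-1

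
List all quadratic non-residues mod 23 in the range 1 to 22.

Square k = 1,…,11 (k and 23−k give the same square):
1²=1, 2²=4, 3²=9, 4²=16, 5²≡2, 6²≡13, 7²≡3, 8²≡18, 9²≡12, 10²≡8, 11²≡6 (mod 23).
The residues are {1, 2, 3, 4, 6, 8, 9, 12, 13, 16, 18}; the non-residues are the remaining 11 nonzero classes.

5 7 10 11 14 15 17 19 20 21 22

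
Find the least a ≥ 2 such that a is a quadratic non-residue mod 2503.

(2/2503) = +1, so 2 is a residue.
(3/2503) = −1, so 3 is the smallest positive non-residue mod 2503.

3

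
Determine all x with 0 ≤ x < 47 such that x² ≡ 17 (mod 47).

Since 47 ≡ 3 (mod 4), a square root of 17 is 17^((47+1)/4) = 17^12 mod 47.
Repeated squaring: 17^2≡7, 17^4≡2, 17^8≡4 (mod 47).
17^12 = 17^(8+4) ≡ 8 (mod 47).
Check: 8² = 64 ≡ 17 (mod 47). The two roots are 8 and 39.

8, 39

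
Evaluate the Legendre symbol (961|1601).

Reciprocity: 961 ≡ 1 and 1601 ≡ 1 (mod 4), so (961/1601) = +(1601/961).
Reduce top mod 961: now compute (640/961).
Pull out 2^7: since 961 ≡ 1 (mod 8), (2/961) = +1, so (2/961)^7 = +1.
Reciprocity: 5 ≡ 1 and 961 ≡ 1 (mod 4), so (5/961) = +(961/5).
Reduce top mod 5: now compute (1/5).
Reached (1/5) = 1. Collecting the sign flips along the way, the symbol is +1.

1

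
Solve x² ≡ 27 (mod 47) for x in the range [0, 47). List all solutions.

11, 36

Since 47 ≡ 3 (mod 4), a square root of 27 is 27^((47+1)/4) = 27^12 mod 47.
Repeated squaring: 27^2≡24, 27^4≡12, 27^8≡3 (mod 47).
27^12 = 27^(8+4) ≡ 36 (mod 47).
Check: 36² = 1296 ≡ 27 (mod 47). The two roots are 11 and 36.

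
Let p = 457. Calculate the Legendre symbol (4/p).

Euler's criterion: (4/457) ≡ 4^228 (mod 457).
4^2 ≡ 16 (mod 457)
4^4 ≡ 256 (mod 457)
4^8 ≡ 185 (mod 457)
4^16 ≡ 407 (mod 457)
4^32 ≡ 215 (mod 457)
4^64 ≡ 68 (mod 457)
4^128 ≡ 54 (mod 457)
4^228 = 4^(128+64+32+4) ≡ 1 (mod 457).
Result is 1, so (4/457) = 1.

1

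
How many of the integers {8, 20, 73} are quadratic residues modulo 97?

2

(8/97) = +1 → QR.
(20/97) = -1 → non-residue.
(73/97) = +1 → QR.
Total quadratic residues among the 3: 2.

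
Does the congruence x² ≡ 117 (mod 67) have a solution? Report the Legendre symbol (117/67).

-1

Euler's criterion: (117/67) ≡ 50^33 (mod 67).
50^2 ≡ 21 (mod 67)
50^4 ≡ 39 (mod 67)
50^8 ≡ 47 (mod 67)
50^16 ≡ 65 (mod 67)
50^32 ≡ 4 (mod 67)
50^33 = 50^(32+1) ≡ 66 (mod 67).
Result is 66 ≡ −1, so (117/67) = −1.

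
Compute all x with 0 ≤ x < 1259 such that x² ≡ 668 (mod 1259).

Since 1259 ≡ 3 (mod 4), a square root of 668 is 668^((1259+1)/4) = 668^315 mod 1259.
Repeated squaring: 668^2≡538, 668^4≡1133, 668^8≡768, 668^16≡612, 668^32≡621, 668^64≡387, 668^128≡1207, 668^256≡186 (mod 1259).
668^315 = 668^(256+32+16+8+2+1) ≡ 777 (mod 1259).
Check: 777² = 603729 ≡ 668 (mod 1259). The two roots are 482 and 777.

482, 777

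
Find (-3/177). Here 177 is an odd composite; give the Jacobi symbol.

0

First reduce: -3 ≡ 174 (mod 177).
Pull out 2: since 177 ≡ 1 (mod 8), (2/177) = +1.
Reciprocity: 87 ≡ 3 and 177 ≡ 1 (mod 4), so (87/177) = +(177/87).
Reduce top mod 87: now compute (3/87).
Reciprocity: 3 ≡ 3 and 87 ≡ 3 (mod 4), so (3/87) = −(87/3).
Reduce top mod 3: now compute (0/3).
Top reduces to 0: gcd > 1, so the symbol is 0.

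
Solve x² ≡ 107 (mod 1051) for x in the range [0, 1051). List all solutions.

Since 1051 ≡ 3 (mod 4), a square root of 107 is 107^((1051+1)/4) = 107^263 mod 1051.
Repeated squaring: 107^2≡939, 107^4≡983, 107^8≡420, 107^16≡883, 107^32≡898, 107^64≡287, 107^128≡391, 107^256≡486 (mod 1051).
107^263 = 107^(256+4+2+1) ≡ 1004 (mod 1051).
Check: 1004² = 1008016 ≡ 107 (mod 1051). The two roots are 47 and 1004.

47, 1004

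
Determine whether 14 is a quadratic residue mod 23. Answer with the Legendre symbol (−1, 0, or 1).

-1

Pull out 2: since 23 ≡ 7 (mod 8), (2/23) = +1.
Reciprocity: 7 ≡ 3 and 23 ≡ 3 (mod 4), so (7/23) = −(23/7).
Reduce top mod 7: now compute (2/7).
Pull out 2: since 7 ≡ 7 (mod 8), (2/7) = +1.
Reached (1/7) = 1. Collecting the sign flips along the way, the symbol is -1.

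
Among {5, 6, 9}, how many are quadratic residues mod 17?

1

(5/17) = -1 → non-residue.
(6/17) = -1 → non-residue.
(9/17) = +1 → QR.
Total quadratic residues among the 3: 1.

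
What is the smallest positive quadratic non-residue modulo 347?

2

(2/347) = −1, so 2 is the smallest positive non-residue mod 347.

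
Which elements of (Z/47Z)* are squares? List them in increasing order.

1 2 3 4 6 7 8 9 12 14 16 17 18 21 24 25 27 28 32 34 36 37 42

Square k = 1,…,23 (k and 47−k give the same square):
1²=1, 2²=4, 3²=9, 4²=16, 5²=25, 6²=36, 7²≡2, 8²≡17, 9²≡34, 10²≡6, 11²≡27, 12²≡3, 13²≡28, 14²≡8, 15²≡37, 16²≡21, 17²≡7, 18²≡42, 19²≡32, 20²≡24, 21²≡18, 22²≡14, 23²≡12 (mod 47).
So the quadratic residues mod 47 are {1, 2, 3, 4, 6, 7, 8, 9, 12, 14, 16, 17, 18, 21, 24, 25, 27, 28, 32, 34, 36, 37, 42}.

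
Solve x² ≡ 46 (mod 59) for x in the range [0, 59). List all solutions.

Since 59 ≡ 3 (mod 4), a square root of 46 is 46^((59+1)/4) = 46^15 mod 59.
Repeated squaring: 46^2≡51, 46^4≡5, 46^8≡25 (mod 59).
46^15 = 46^(8+4+2+1) ≡ 20 (mod 59).
Check: 20² = 400 ≡ 46 (mod 59). The two roots are 20 and 39.

20, 39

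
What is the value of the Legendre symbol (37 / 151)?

1

Reciprocity: 37 ≡ 1 and 151 ≡ 3 (mod 4), so (37/151) = +(151/37).
Reduce top mod 37: now compute (3/37).
Reciprocity: 3 ≡ 3 and 37 ≡ 1 (mod 4), so (3/37) = +(37/3).
Reduce top mod 3: now compute (1/3).
Reached (1/3) = 1. Collecting the sign flips along the way, the symbol is +1.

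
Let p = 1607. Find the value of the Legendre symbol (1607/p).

First reduce: 1607 ≡ 0 (mod 1607).
Top reduces to 0: gcd > 1, so the symbol is 0.

0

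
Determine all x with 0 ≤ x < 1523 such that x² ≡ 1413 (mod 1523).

394, 1129

Since 1523 ≡ 3 (mod 4), a square root of 1413 is 1413^((1523+1)/4) = 1413^381 mod 1523.
Repeated squaring: 1413^2≡1439, 1413^4≡964, 1413^8≡266, 1413^16≡698, 1413^32≡1367, 1413^64≡1491, 1413^128≡1024, 1413^256≡752 (mod 1523).
1413^381 = 1413^(256+64+32+16+8+4+1) ≡ 1129 (mod 1523).
Check: 1129² = 1274641 ≡ 1413 (mod 1523). The two roots are 394 and 1129.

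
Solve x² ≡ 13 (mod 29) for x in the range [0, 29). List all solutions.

10, 19

29 ≡ 1 (mod 4), so we find a root by search.
Trying successive values, 10² = 100 ≡ 13 (mod 29). The other root is 29 − 10 = 19.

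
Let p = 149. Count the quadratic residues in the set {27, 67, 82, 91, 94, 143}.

(27/149) = -1 → non-residue.
(67/149) = +1 → QR.
(82/149) = +1 → QR.
(91/149) = -1 → non-residue.
(94/149) = -1 → non-residue.
(143/149) = +1 → QR.
Total quadratic residues among the 6: 3.

3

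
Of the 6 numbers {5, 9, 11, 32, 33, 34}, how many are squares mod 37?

(5/37) = -1 → non-residue.
(9/37) = +1 → QR.
(11/37) = +1 → QR.
(32/37) = -1 → non-residue.
(33/37) = +1 → QR.
(34/37) = +1 → QR.
Total quadratic residues among the 6: 4.

4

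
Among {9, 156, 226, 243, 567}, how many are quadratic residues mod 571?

(9/571) = +1 → QR.
(156/571) = -1 → non-residue.
(226/571) = +1 → QR.
(243/571) = -1 → non-residue.
(567/571) = -1 → non-residue.
Total quadratic residues among the 5: 2.

2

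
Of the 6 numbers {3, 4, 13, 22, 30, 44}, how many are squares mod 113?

(3/113) = -1 → non-residue.
(4/113) = +1 → QR.
(13/113) = +1 → QR.
(22/113) = +1 → QR.
(30/113) = +1 → QR.
(44/113) = +1 → QR.
Total quadratic residues among the 6: 5.

5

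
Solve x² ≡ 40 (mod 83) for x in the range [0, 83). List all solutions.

17, 66

Since 83 ≡ 3 (mod 4), a square root of 40 is 40^((83+1)/4) = 40^21 mod 83.
Repeated squaring: 40^2≡23, 40^4≡31, 40^8≡48, 40^16≡63 (mod 83).
40^21 = 40^(16+4+1) ≡ 17 (mod 83).
Check: 17² = 289 ≡ 40 (mod 83). The two roots are 17 and 66.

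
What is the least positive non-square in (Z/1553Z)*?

3

(2/1553) = +1, so 2 is a residue.
(3/1553) = −1, so 3 is the smallest positive non-residue mod 1553.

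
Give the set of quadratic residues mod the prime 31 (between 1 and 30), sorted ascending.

Square k = 1,…,15 (k and 31−k give the same square):
1²=1, 2²=4, 3²=9, 4²=16, 5²=25, 6²≡5, 7²≡18, 8²≡2, 9²≡19, 10²≡7, 11²≡28, 12²≡20, 13²≡14, 14²≡10, 15²≡8 (mod 31).
So the quadratic residues mod 31 are {1, 2, 4, 5, 7, 8, 9, 10, 14, 16, 18, 19, 20, 25, 28}.

1, 2, 4, 5, 7, 8, 9, 10, 14, 16, 18, 19, 20, 25, 28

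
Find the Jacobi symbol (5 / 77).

Reciprocity: 5 ≡ 1 and 77 ≡ 1 (mod 4), so (5/77) = +(77/5).
Reduce top mod 5: now compute (2/5).
Pull out 2: since 5 ≡ 5 (mod 8), (2/5) = -1.
Reached (1/5) = 1. Collecting the sign flips along the way, the symbol is -1.

-1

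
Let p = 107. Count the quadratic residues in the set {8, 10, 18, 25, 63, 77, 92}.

(8/107) = -1 → non-residue.
(10/107) = +1 → QR.
(18/107) = -1 → non-residue.
(25/107) = +1 → QR.
(63/107) = -1 → non-residue.
(77/107) = -1 → non-residue.
(92/107) = +1 → QR.
Total quadratic residues among the 7: 3.

3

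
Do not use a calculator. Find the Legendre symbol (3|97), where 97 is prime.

1

Reciprocity: 3 ≡ 3 and 97 ≡ 1 (mod 4), so (3/97) = +(97/3).
Reduce top mod 3: now compute (1/3).
Reached (1/3) = 1. Collecting the sign flips along the way, the symbol is +1.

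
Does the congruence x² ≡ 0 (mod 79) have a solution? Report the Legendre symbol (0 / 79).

Top reduces to 0: gcd > 1, so the symbol is 0.

0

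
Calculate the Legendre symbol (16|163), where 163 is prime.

1

Pull out 2^4: since 163 ≡ 3 (mod 8), (2/163) = -1, so (2/163)^4 = +1.
Reached (1/163) = 1. Collecting the sign flips along the way, the symbol is +1.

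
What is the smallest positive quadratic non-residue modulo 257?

3

(2/257) = +1, so 2 is a residue.
(3/257) = −1, so 3 is the smallest positive non-residue mod 257.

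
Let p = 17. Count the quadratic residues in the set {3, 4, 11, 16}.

2

(3/17) = -1 → non-residue.
(4/17) = +1 → QR.
(11/17) = -1 → non-residue.
(16/17) = +1 → QR.
Total quadratic residues among the 4: 2.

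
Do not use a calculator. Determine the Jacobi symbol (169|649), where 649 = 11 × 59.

1

Reciprocity: 169 ≡ 1 and 649 ≡ 1 (mod 4), so (169/649) = +(649/169).
Reduce top mod 169: now compute (142/169).
Pull out 2: since 169 ≡ 1 (mod 8), (2/169) = +1.
Reciprocity: 71 ≡ 3 and 169 ≡ 1 (mod 4), so (71/169) = +(169/71).
Reduce top mod 71: now compute (27/71).
Reciprocity: 27 ≡ 3 and 71 ≡ 3 (mod 4), so (27/71) = −(71/27).
Reduce top mod 27: now compute (17/27).
Reciprocity: 17 ≡ 1 and 27 ≡ 3 (mod 4), so (17/27) = +(27/17).
Reduce top mod 17: now compute (10/17).
Pull out 2: since 17 ≡ 1 (mod 8), (2/17) = +1.
Reciprocity: 5 ≡ 1 and 17 ≡ 1 (mod 4), so (5/17) = +(17/5).
Reduce top mod 5: now compute (2/5).
Pull out 2: since 5 ≡ 5 (mod 8), (2/5) = -1.
Reached (1/5) = 1. Collecting the sign flips along the way, the symbol is +1.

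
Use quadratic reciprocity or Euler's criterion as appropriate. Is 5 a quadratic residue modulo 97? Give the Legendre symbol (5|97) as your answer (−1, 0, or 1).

Euler's criterion: (5/97) ≡ 5^48 (mod 97).
5^2 ≡ 25 (mod 97)
5^4 ≡ 43 (mod 97)
5^8 ≡ 6 (mod 97)
5^16 ≡ 36 (mod 97)
5^32 ≡ 35 (mod 97)
5^48 = 5^(32+16) ≡ 96 (mod 97).
Result is 96 ≡ −1, so (5/97) = −1.

-1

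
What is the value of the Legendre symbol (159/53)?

First reduce: 159 ≡ 0 (mod 53).
Top reduces to 0: gcd > 1, so the symbol is 0.

0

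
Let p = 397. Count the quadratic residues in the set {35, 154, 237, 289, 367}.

5

(35/397) = +1 → QR.
(154/397) = +1 → QR.
(237/397) = +1 → QR.
(289/397) = +1 → QR.
(367/397) = +1 → QR.
Total quadratic residues among the 5: 5.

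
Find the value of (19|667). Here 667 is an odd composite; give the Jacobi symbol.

Reciprocity: 19 ≡ 3 and 667 ≡ 3 (mod 4), so (19/667) = −(667/19).
Reduce top mod 19: now compute (2/19).
Pull out 2: since 19 ≡ 3 (mod 8), (2/19) = -1.
Reached (1/19) = 1. Collecting the sign flips along the way, the symbol is +1.

1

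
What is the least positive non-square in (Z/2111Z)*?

(2/2111) = +1, so 2 is a residue.
(3/2111) = +1, so 3 is a residue.
(4/2111) = +1, so 4 is a residue.
(5/2111) = +1, so 5 is a residue.
(6/2111) = +1, so 6 is a residue.
(7/2111) = −1, so 7 is the smallest positive non-residue mod 2111.

7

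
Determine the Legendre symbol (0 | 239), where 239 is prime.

0

Top reduces to 0: gcd > 1, so the symbol is 0.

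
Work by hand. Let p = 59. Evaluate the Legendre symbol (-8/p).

First reduce: -8 ≡ 51 (mod 59).
Reciprocity: 51 ≡ 3 and 59 ≡ 3 (mod 4), so (51/59) = −(59/51).
Reduce top mod 51: now compute (8/51).
Pull out 2^3: since 51 ≡ 3 (mod 8), (2/51) = -1, so (2/51)^3 = -1.
Reached (1/51) = 1. Collecting the sign flips along the way, the symbol is +1.

1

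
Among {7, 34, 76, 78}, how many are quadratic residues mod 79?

(7/79) = -1 → non-residue.
(34/79) = -1 → non-residue.
(76/79) = +1 → QR.
(78/79) = -1 → non-residue.
Total quadratic residues among the 4: 1.

1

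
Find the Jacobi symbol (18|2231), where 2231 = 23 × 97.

1

Pull out 2: since 2231 ≡ 7 (mod 8), (2/2231) = +1.
Reciprocity: 9 ≡ 1 and 2231 ≡ 3 (mod 4), so (9/2231) = +(2231/9).
Reduce top mod 9: now compute (8/9).
Pull out 2^3: since 9 ≡ 1 (mod 8), (2/9) = +1, so (2/9)^3 = +1.
Reached (1/9) = 1. Collecting the sign flips along the way, the symbol is +1.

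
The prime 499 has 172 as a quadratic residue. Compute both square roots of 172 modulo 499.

190, 309

Since 499 ≡ 3 (mod 4), a square root of 172 is 172^((499+1)/4) = 172^125 mod 499.
Repeated squaring: 172^2≡143, 172^4≡489, 172^8≡100, 172^16≡20, 172^32≡400, 172^64≡320 (mod 499).
172^125 = 172^(64+32+16+8+4+1) ≡ 190 (mod 499).
Check: 190² = 36100 ≡ 172 (mod 499). The two roots are 190 and 309.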